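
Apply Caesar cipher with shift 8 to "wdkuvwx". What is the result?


Caesar cipher: shift "wdkuvwx" by 8
  'w' (pos 22) + 8 = pos 4 = 'e'
  'd' (pos 3) + 8 = pos 11 = 'l'
  'k' (pos 10) + 8 = pos 18 = 's'
  'u' (pos 20) + 8 = pos 2 = 'c'
  'v' (pos 21) + 8 = pos 3 = 'd'
  'w' (pos 22) + 8 = pos 4 = 'e'
  'x' (pos 23) + 8 = pos 5 = 'f'
Result: elscdef

elscdef


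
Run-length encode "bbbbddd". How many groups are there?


Input: bbbbddd
Scanning for consecutive runs:
  Group 1: 'b' x 4 (positions 0-3)
  Group 2: 'd' x 3 (positions 4-6)
Total groups: 2

2


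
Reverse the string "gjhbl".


Input: gjhbl
Reading characters right to left:
  Position 4: 'l'
  Position 3: 'b'
  Position 2: 'h'
  Position 1: 'j'
  Position 0: 'g'
Reversed: lbhjg

lbhjg


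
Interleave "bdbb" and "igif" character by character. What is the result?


Interleaving "bdbb" and "igif":
  Position 0: 'b' from first, 'i' from second => "bi"
  Position 1: 'd' from first, 'g' from second => "dg"
  Position 2: 'b' from first, 'i' from second => "bi"
  Position 3: 'b' from first, 'f' from second => "bf"
Result: bidgbibf

bidgbibf


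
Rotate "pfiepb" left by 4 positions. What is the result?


Input: "pfiepb", rotate left by 4
First 4 characters: "pfie"
Remaining characters: "pb"
Concatenate remaining + first: "pb" + "pfie" = "pbpfie"

pbpfie


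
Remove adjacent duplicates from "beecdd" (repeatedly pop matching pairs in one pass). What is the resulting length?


Input: beecdd
Stack-based adjacent duplicate removal:
  Read 'b': push. Stack: b
  Read 'e': push. Stack: be
  Read 'e': matches stack top 'e' => pop. Stack: b
  Read 'c': push. Stack: bc
  Read 'd': push. Stack: bcd
  Read 'd': matches stack top 'd' => pop. Stack: bc
Final stack: "bc" (length 2)

2


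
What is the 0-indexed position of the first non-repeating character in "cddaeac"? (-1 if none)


Input: cddaeac
Character frequencies:
  'a': 2
  'c': 2
  'd': 2
  'e': 1
Scanning left to right for freq == 1:
  Position 0 ('c'): freq=2, skip
  Position 1 ('d'): freq=2, skip
  Position 2 ('d'): freq=2, skip
  Position 3 ('a'): freq=2, skip
  Position 4 ('e'): unique! => answer = 4

4


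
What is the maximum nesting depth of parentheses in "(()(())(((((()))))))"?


Input: "(()(())(((((()))))))"
Tracking depth:
  Position 0 '(': depth becomes 1
  Position 1 '(': depth becomes 2
  Position 2 ')': depth becomes 1
  Position 3 '(': depth becomes 2
  Position 4 '(': depth becomes 3
  Position 5 ')': depth becomes 2
  Position 6 ')': depth becomes 1
  Position 7 '(': depth becomes 2
  Position 8 '(': depth becomes 3
  Position 9 '(': depth becomes 4
  Position 10 '(': depth becomes 5
  Position 11 '(': depth becomes 6
  Position 12 '(': depth becomes 7
  Position 13 ')': depth becomes 6
  Position 14 ')': depth becomes 5
  Position 15 ')': depth becomes 4
  Position 16 ')': depth becomes 3
  Position 17 ')': depth becomes 2
  Position 18 ')': depth becomes 1
  Position 19 ')': depth becomes 0
Maximum depth reached: 7

7


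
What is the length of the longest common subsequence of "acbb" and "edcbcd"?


LCS of "acbb" and "edcbcd"
DP table:
           e    d    c    b    c    d
      0    0    0    0    0    0    0
  a   0    0    0    0    0    0    0
  c   0    0    0    1    1    1    1
  b   0    0    0    1    2    2    2
  b   0    0    0    1    2    2    2
LCS length = dp[4][6] = 2

2


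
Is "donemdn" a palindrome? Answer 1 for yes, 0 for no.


Input: donemdn
Reversed: ndmenod
  Compare pos 0 ('d') with pos 6 ('n'): MISMATCH
  Compare pos 1 ('o') with pos 5 ('d'): MISMATCH
  Compare pos 2 ('n') with pos 4 ('m'): MISMATCH
Result: not a palindrome

0


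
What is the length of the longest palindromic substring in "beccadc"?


Input: "beccadc"
Checking substrings for palindromes:
  [2:4] "cc" (len 2) => palindrome
Longest palindromic substring: "cc" with length 2

2


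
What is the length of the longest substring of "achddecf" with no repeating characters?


Input: "achddecf"
Sliding window (track last position of each char):
  Position 0 ('a'): window [0,0] length 1 -- new best
  Position 1 ('c'): window [0,1] length 2 -- new best
  Position 2 ('h'): window [0,2] length 3 -- new best
  Position 3 ('d'): window [0,3] length 4 -- new best
  Position 4 ('d'): repeat (last at 3), move window start to 4
  Position 4 ('d'): window [4,4] length 1
  Position 5 ('e'): window [4,5] length 2
  Position 6 ('c'): window [4,6] length 3
  Position 7 ('f'): window [4,7] length 4
Longest substring with no repeats: "achd" with length 4

4


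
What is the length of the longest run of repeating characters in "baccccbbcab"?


Input: "baccccbbcab"
Scanning for longest run:
  Position 1 ('a'): new char, reset run to 1
  Position 2 ('c'): new char, reset run to 1
  Position 3 ('c'): continues run of 'c', length=2
  Position 4 ('c'): continues run of 'c', length=3
  Position 5 ('c'): continues run of 'c', length=4
  Position 6 ('b'): new char, reset run to 1
  Position 7 ('b'): continues run of 'b', length=2
  Position 8 ('c'): new char, reset run to 1
  Position 9 ('a'): new char, reset run to 1
  Position 10 ('b'): new char, reset run to 1
Longest run: 'c' with length 4

4


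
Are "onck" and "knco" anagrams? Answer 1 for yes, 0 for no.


Strings: "onck", "knco"
Sorted first:  ckno
Sorted second: ckno
Sorted forms match => anagrams

1


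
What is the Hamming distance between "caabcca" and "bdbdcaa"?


Comparing "caabcca" and "bdbdcaa" position by position:
  Position 0: 'c' vs 'b' => differ
  Position 1: 'a' vs 'd' => differ
  Position 2: 'a' vs 'b' => differ
  Position 3: 'b' vs 'd' => differ
  Position 4: 'c' vs 'c' => same
  Position 5: 'c' vs 'a' => differ
  Position 6: 'a' vs 'a' => same
Total differences (Hamming distance): 5

5


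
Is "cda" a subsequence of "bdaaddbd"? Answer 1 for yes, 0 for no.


Check if "cda" is a subsequence of "bdaaddbd"
Greedy scan:
  Position 0 ('b'): no match needed
  Position 1 ('d'): no match needed
  Position 2 ('a'): no match needed
  Position 3 ('a'): no match needed
  Position 4 ('d'): no match needed
  Position 5 ('d'): no match needed
  Position 6 ('b'): no match needed
  Position 7 ('d'): no match needed
Only matched 0/3 characters => not a subsequence

0


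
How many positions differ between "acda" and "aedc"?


Comparing "acda" and "aedc" position by position:
  Position 0: 'a' vs 'a' => same
  Position 1: 'c' vs 'e' => DIFFER
  Position 2: 'd' vs 'd' => same
  Position 3: 'a' vs 'c' => DIFFER
Positions that differ: 2

2


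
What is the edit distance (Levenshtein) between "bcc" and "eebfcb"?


Computing edit distance: "bcc" -> "eebfcb"
DP table:
           e    e    b    f    c    b
      0    1    2    3    4    5    6
  b   1    1    2    2    3    4    5
  c   2    2    2    3    3    3    4
  c   3    3    3    3    4    3    4
Edit distance = dp[3][6] = 4

4


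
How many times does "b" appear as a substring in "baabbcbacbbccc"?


Searching for "b" in "baabbcbacbbccc"
Scanning each position:
  Position 0: "b" => MATCH
  Position 1: "a" => no
  Position 2: "a" => no
  Position 3: "b" => MATCH
  Position 4: "b" => MATCH
  Position 5: "c" => no
  Position 6: "b" => MATCH
  Position 7: "a" => no
  Position 8: "c" => no
  Position 9: "b" => MATCH
  Position 10: "b" => MATCH
  Position 11: "c" => no
  Position 12: "c" => no
  Position 13: "c" => no
Total occurrences: 6

6


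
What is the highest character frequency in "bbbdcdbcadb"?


Input: bbbdcdbcadb
Character counts:
  'a': 1
  'b': 5
  'c': 2
  'd': 3
Maximum frequency: 5

5


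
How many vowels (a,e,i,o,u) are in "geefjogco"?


Input: geefjogco
Checking each character:
  'g' at position 0: consonant
  'e' at position 1: vowel (running total: 1)
  'e' at position 2: vowel (running total: 2)
  'f' at position 3: consonant
  'j' at position 4: consonant
  'o' at position 5: vowel (running total: 3)
  'g' at position 6: consonant
  'c' at position 7: consonant
  'o' at position 8: vowel (running total: 4)
Total vowels: 4

4


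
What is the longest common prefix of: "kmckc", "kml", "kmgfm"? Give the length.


Words: kmckc, kml, kmgfm
  Position 0: all 'k' => match
  Position 1: all 'm' => match
  Position 2: ('c', 'l', 'g') => mismatch, stop
LCP = "km" (length 2)

2


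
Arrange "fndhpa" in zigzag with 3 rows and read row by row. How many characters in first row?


Zigzag "fndhpa" into 3 rows:
Placing characters:
  'f' => row 0
  'n' => row 1
  'd' => row 2
  'h' => row 1
  'p' => row 0
  'a' => row 1
Rows:
  Row 0: "fp"
  Row 1: "nha"
  Row 2: "d"
First row length: 2

2


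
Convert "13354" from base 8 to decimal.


Input: "13354" in base 8
Positional expansion:
  Digit '1' (value 1) x 8^4 = 4096
  Digit '3' (value 3) x 8^3 = 1536
  Digit '3' (value 3) x 8^2 = 192
  Digit '5' (value 5) x 8^1 = 40
  Digit '4' (value 4) x 8^0 = 4
Sum = 5868

5868


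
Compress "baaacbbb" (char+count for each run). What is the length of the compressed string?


Input: baaacbbb
Runs:
  'b' x 1 => "b1"
  'a' x 3 => "a3"
  'c' x 1 => "c1"
  'b' x 3 => "b3"
Compressed: "b1a3c1b3"
Compressed length: 8

8


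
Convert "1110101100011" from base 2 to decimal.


Input: "1110101100011" in base 2
Positional expansion:
  Digit '1' (value 1) x 2^12 = 4096
  Digit '1' (value 1) x 2^11 = 2048
  Digit '1' (value 1) x 2^10 = 1024
  Digit '0' (value 0) x 2^9 = 0
  Digit '1' (value 1) x 2^8 = 256
  Digit '0' (value 0) x 2^7 = 0
  Digit '1' (value 1) x 2^6 = 64
  Digit '1' (value 1) x 2^5 = 32
  Digit '0' (value 0) x 2^4 = 0
  Digit '0' (value 0) x 2^3 = 0
  Digit '0' (value 0) x 2^2 = 0
  Digit '1' (value 1) x 2^1 = 2
  Digit '1' (value 1) x 2^0 = 1
Sum = 7523

7523


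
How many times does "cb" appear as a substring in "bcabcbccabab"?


Searching for "cb" in "bcabcbccabab"
Scanning each position:
  Position 0: "bc" => no
  Position 1: "ca" => no
  Position 2: "ab" => no
  Position 3: "bc" => no
  Position 4: "cb" => MATCH
  Position 5: "bc" => no
  Position 6: "cc" => no
  Position 7: "ca" => no
  Position 8: "ab" => no
  Position 9: "ba" => no
  Position 10: "ab" => no
Total occurrences: 1

1


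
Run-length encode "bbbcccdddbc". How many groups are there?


Input: bbbcccdddbc
Scanning for consecutive runs:
  Group 1: 'b' x 3 (positions 0-2)
  Group 2: 'c' x 3 (positions 3-5)
  Group 3: 'd' x 3 (positions 6-8)
  Group 4: 'b' x 1 (positions 9-9)
  Group 5: 'c' x 1 (positions 10-10)
Total groups: 5

5


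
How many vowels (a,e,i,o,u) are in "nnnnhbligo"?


Input: nnnnhbligo
Checking each character:
  'n' at position 0: consonant
  'n' at position 1: consonant
  'n' at position 2: consonant
  'n' at position 3: consonant
  'h' at position 4: consonant
  'b' at position 5: consonant
  'l' at position 6: consonant
  'i' at position 7: vowel (running total: 1)
  'g' at position 8: consonant
  'o' at position 9: vowel (running total: 2)
Total vowels: 2

2


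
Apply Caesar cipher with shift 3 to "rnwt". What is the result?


Caesar cipher: shift "rnwt" by 3
  'r' (pos 17) + 3 = pos 20 = 'u'
  'n' (pos 13) + 3 = pos 16 = 'q'
  'w' (pos 22) + 3 = pos 25 = 'z'
  't' (pos 19) + 3 = pos 22 = 'w'
Result: uqzw

uqzw


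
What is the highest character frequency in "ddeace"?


Input: ddeace
Character counts:
  'a': 1
  'c': 1
  'd': 2
  'e': 2
Maximum frequency: 2

2


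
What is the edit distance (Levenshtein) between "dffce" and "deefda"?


Computing edit distance: "dffce" -> "deefda"
DP table:
           d    e    e    f    d    a
      0    1    2    3    4    5    6
  d   1    0    1    2    3    4    5
  f   2    1    1    2    2    3    4
  f   3    2    2    2    2    3    4
  c   4    3    3    3    3    3    4
  e   5    4    3    3    4    4    4
Edit distance = dp[5][6] = 4

4


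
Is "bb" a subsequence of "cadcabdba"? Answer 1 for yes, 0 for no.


Check if "bb" is a subsequence of "cadcabdba"
Greedy scan:
  Position 0 ('c'): no match needed
  Position 1 ('a'): no match needed
  Position 2 ('d'): no match needed
  Position 3 ('c'): no match needed
  Position 4 ('a'): no match needed
  Position 5 ('b'): matches sub[0] = 'b'
  Position 6 ('d'): no match needed
  Position 7 ('b'): matches sub[1] = 'b'
  Position 8 ('a'): no match needed
All 2 characters matched => is a subsequence

1


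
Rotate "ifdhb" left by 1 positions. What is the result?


Input: "ifdhb", rotate left by 1
First 1 characters: "i"
Remaining characters: "fdhb"
Concatenate remaining + first: "fdhb" + "i" = "fdhbi"

fdhbi


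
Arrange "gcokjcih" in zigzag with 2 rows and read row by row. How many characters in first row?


Zigzag "gcokjcih" into 2 rows:
Placing characters:
  'g' => row 0
  'c' => row 1
  'o' => row 0
  'k' => row 1
  'j' => row 0
  'c' => row 1
  'i' => row 0
  'h' => row 1
Rows:
  Row 0: "goji"
  Row 1: "ckch"
First row length: 4

4


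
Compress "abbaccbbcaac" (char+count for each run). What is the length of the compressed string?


Input: abbaccbbcaac
Runs:
  'a' x 1 => "a1"
  'b' x 2 => "b2"
  'a' x 1 => "a1"
  'c' x 2 => "c2"
  'b' x 2 => "b2"
  'c' x 1 => "c1"
  'a' x 2 => "a2"
  'c' x 1 => "c1"
Compressed: "a1b2a1c2b2c1a2c1"
Compressed length: 16

16


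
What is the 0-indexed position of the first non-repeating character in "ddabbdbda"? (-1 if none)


Input: ddabbdbda
Character frequencies:
  'a': 2
  'b': 3
  'd': 4
Scanning left to right for freq == 1:
  Position 0 ('d'): freq=4, skip
  Position 1 ('d'): freq=4, skip
  Position 2 ('a'): freq=2, skip
  Position 3 ('b'): freq=3, skip
  Position 4 ('b'): freq=3, skip
  Position 5 ('d'): freq=4, skip
  Position 6 ('b'): freq=3, skip
  Position 7 ('d'): freq=4, skip
  Position 8 ('a'): freq=2, skip
  No unique character found => answer = -1

-1


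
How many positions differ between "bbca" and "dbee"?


Comparing "bbca" and "dbee" position by position:
  Position 0: 'b' vs 'd' => DIFFER
  Position 1: 'b' vs 'b' => same
  Position 2: 'c' vs 'e' => DIFFER
  Position 3: 'a' vs 'e' => DIFFER
Positions that differ: 3

3


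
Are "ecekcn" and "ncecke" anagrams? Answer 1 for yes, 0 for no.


Strings: "ecekcn", "ncecke"
Sorted first:  cceekn
Sorted second: cceekn
Sorted forms match => anagrams

1


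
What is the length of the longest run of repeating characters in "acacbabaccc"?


Input: "acacbabaccc"
Scanning for longest run:
  Position 1 ('c'): new char, reset run to 1
  Position 2 ('a'): new char, reset run to 1
  Position 3 ('c'): new char, reset run to 1
  Position 4 ('b'): new char, reset run to 1
  Position 5 ('a'): new char, reset run to 1
  Position 6 ('b'): new char, reset run to 1
  Position 7 ('a'): new char, reset run to 1
  Position 8 ('c'): new char, reset run to 1
  Position 9 ('c'): continues run of 'c', length=2
  Position 10 ('c'): continues run of 'c', length=3
Longest run: 'c' with length 3

3


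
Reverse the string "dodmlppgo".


Input: dodmlppgo
Reading characters right to left:
  Position 8: 'o'
  Position 7: 'g'
  Position 6: 'p'
  Position 5: 'p'
  Position 4: 'l'
  Position 3: 'm'
  Position 2: 'd'
  Position 1: 'o'
  Position 0: 'd'
Reversed: ogpplmdod

ogpplmdod


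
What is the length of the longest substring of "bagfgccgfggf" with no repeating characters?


Input: "bagfgccgfggf"
Sliding window (track last position of each char):
  Position 0 ('b'): window [0,0] length 1 -- new best
  Position 1 ('a'): window [0,1] length 2 -- new best
  Position 2 ('g'): window [0,2] length 3 -- new best
  Position 3 ('f'): window [0,3] length 4 -- new best
  Position 4 ('g'): repeat (last at 2), move window start to 3
  Position 4 ('g'): window [3,4] length 2
  Position 5 ('c'): window [3,5] length 3
  Position 6 ('c'): repeat (last at 5), move window start to 6
  Position 6 ('c'): window [6,6] length 1
  Position 7 ('g'): window [6,7] length 2
  Position 8 ('f'): window [6,8] length 3
  Position 9 ('g'): repeat (last at 7), move window start to 8
  Position 9 ('g'): window [8,9] length 2
  Position 10 ('g'): repeat (last at 9), move window start to 10
  Position 10 ('g'): window [10,10] length 1
  Position 11 ('f'): window [10,11] length 2
Longest substring with no repeats: "bagf" with length 4

4


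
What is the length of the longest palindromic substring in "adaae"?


Input: "adaae"
Checking substrings for palindromes:
  [0:3] "ada" (len 3) => palindrome
  [2:4] "aa" (len 2) => palindrome
Longest palindromic substring: "ada" with length 3

3


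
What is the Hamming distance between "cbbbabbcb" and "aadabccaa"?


Comparing "cbbbabbcb" and "aadabccaa" position by position:
  Position 0: 'c' vs 'a' => differ
  Position 1: 'b' vs 'a' => differ
  Position 2: 'b' vs 'd' => differ
  Position 3: 'b' vs 'a' => differ
  Position 4: 'a' vs 'b' => differ
  Position 5: 'b' vs 'c' => differ
  Position 6: 'b' vs 'c' => differ
  Position 7: 'c' vs 'a' => differ
  Position 8: 'b' vs 'a' => differ
Total differences (Hamming distance): 9

9


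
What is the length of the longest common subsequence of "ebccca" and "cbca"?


LCS of "ebccca" and "cbca"
DP table:
           c    b    c    a
      0    0    0    0    0
  e   0    0    0    0    0
  b   0    0    1    1    1
  c   0    1    1    2    2
  c   0    1    1    2    2
  c   0    1    1    2    2
  a   0    1    1    2    3
LCS length = dp[6][4] = 3

3


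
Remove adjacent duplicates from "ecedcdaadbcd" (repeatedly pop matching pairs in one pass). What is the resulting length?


Input: ecedcdaadbcd
Stack-based adjacent duplicate removal:
  Read 'e': push. Stack: e
  Read 'c': push. Stack: ec
  Read 'e': push. Stack: ece
  Read 'd': push. Stack: eced
  Read 'c': push. Stack: ecedc
  Read 'd': push. Stack: ecedcd
  Read 'a': push. Stack: ecedcda
  Read 'a': matches stack top 'a' => pop. Stack: ecedcd
  Read 'd': matches stack top 'd' => pop. Stack: ecedc
  Read 'b': push. Stack: ecedcb
  Read 'c': push. Stack: ecedcbc
  Read 'd': push. Stack: ecedcbcd
Final stack: "ecedcbcd" (length 8)

8


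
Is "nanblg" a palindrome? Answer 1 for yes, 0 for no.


Input: nanblg
Reversed: glbnan
  Compare pos 0 ('n') with pos 5 ('g'): MISMATCH
  Compare pos 1 ('a') with pos 4 ('l'): MISMATCH
  Compare pos 2 ('n') with pos 3 ('b'): MISMATCH
Result: not a palindrome

0


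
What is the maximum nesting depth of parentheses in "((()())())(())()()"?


Input: "((()())())(())()()"
Tracking depth:
  Position 0 '(': depth becomes 1
  Position 1 '(': depth becomes 2
  Position 2 '(': depth becomes 3
  Position 3 ')': depth becomes 2
  Position 4 '(': depth becomes 3
  Position 5 ')': depth becomes 2
  Position 6 ')': depth becomes 1
  Position 7 '(': depth becomes 2
  Position 8 ')': depth becomes 1
  Position 9 ')': depth becomes 0
  Position 10 '(': depth becomes 1
  Position 11 '(': depth becomes 2
  Position 12 ')': depth becomes 1
  Position 13 ')': depth becomes 0
  Position 14 '(': depth becomes 1
  Position 15 ')': depth becomes 0
  Position 16 '(': depth becomes 1
  Position 17 ')': depth becomes 0
Maximum depth reached: 3

3


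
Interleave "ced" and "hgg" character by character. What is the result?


Interleaving "ced" and "hgg":
  Position 0: 'c' from first, 'h' from second => "ch"
  Position 1: 'e' from first, 'g' from second => "eg"
  Position 2: 'd' from first, 'g' from second => "dg"
Result: chegdg

chegdg


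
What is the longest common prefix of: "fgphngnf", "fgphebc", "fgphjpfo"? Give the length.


Words: fgphngnf, fgphebc, fgphjpfo
  Position 0: all 'f' => match
  Position 1: all 'g' => match
  Position 2: all 'p' => match
  Position 3: all 'h' => match
  Position 4: ('n', 'e', 'j') => mismatch, stop
LCP = "fgph" (length 4)

4


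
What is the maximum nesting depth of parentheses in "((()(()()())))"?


Input: "((()(()()())))"
Tracking depth:
  Position 0 '(': depth becomes 1
  Position 1 '(': depth becomes 2
  Position 2 '(': depth becomes 3
  Position 3 ')': depth becomes 2
  Position 4 '(': depth becomes 3
  Position 5 '(': depth becomes 4
  Position 6 ')': depth becomes 3
  Position 7 '(': depth becomes 4
  Position 8 ')': depth becomes 3
  Position 9 '(': depth becomes 4
  Position 10 ')': depth becomes 3
  Position 11 ')': depth becomes 2
  Position 12 ')': depth becomes 1
  Position 13 ')': depth becomes 0
Maximum depth reached: 4

4


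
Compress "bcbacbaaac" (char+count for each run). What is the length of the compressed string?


Input: bcbacbaaac
Runs:
  'b' x 1 => "b1"
  'c' x 1 => "c1"
  'b' x 1 => "b1"
  'a' x 1 => "a1"
  'c' x 1 => "c1"
  'b' x 1 => "b1"
  'a' x 3 => "a3"
  'c' x 1 => "c1"
Compressed: "b1c1b1a1c1b1a3c1"
Compressed length: 16

16


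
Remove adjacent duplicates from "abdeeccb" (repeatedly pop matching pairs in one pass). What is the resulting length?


Input: abdeeccb
Stack-based adjacent duplicate removal:
  Read 'a': push. Stack: a
  Read 'b': push. Stack: ab
  Read 'd': push. Stack: abd
  Read 'e': push. Stack: abde
  Read 'e': matches stack top 'e' => pop. Stack: abd
  Read 'c': push. Stack: abdc
  Read 'c': matches stack top 'c' => pop. Stack: abd
  Read 'b': push. Stack: abdb
Final stack: "abdb" (length 4)

4


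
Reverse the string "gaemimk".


Input: gaemimk
Reading characters right to left:
  Position 6: 'k'
  Position 5: 'm'
  Position 4: 'i'
  Position 3: 'm'
  Position 2: 'e'
  Position 1: 'a'
  Position 0: 'g'
Reversed: kmimeag

kmimeag


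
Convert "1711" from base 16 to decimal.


Input: "1711" in base 16
Positional expansion:
  Digit '1' (value 1) x 16^3 = 4096
  Digit '7' (value 7) x 16^2 = 1792
  Digit '1' (value 1) x 16^1 = 16
  Digit '1' (value 1) x 16^0 = 1
Sum = 5905

5905


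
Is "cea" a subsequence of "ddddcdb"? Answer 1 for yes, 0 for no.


Check if "cea" is a subsequence of "ddddcdb"
Greedy scan:
  Position 0 ('d'): no match needed
  Position 1 ('d'): no match needed
  Position 2 ('d'): no match needed
  Position 3 ('d'): no match needed
  Position 4 ('c'): matches sub[0] = 'c'
  Position 5 ('d'): no match needed
  Position 6 ('b'): no match needed
Only matched 1/3 characters => not a subsequence

0


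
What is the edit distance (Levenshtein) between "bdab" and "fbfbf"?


Computing edit distance: "bdab" -> "fbfbf"
DP table:
           f    b    f    b    f
      0    1    2    3    4    5
  b   1    1    1    2    3    4
  d   2    2    2    2    3    4
  a   3    3    3    3    3    4
  b   4    4    3    4    3    4
Edit distance = dp[4][5] = 4

4


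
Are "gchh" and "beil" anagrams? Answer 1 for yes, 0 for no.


Strings: "gchh", "beil"
Sorted first:  cghh
Sorted second: beil
Differ at position 0: 'c' vs 'b' => not anagrams

0


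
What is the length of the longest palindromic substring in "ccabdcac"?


Input: "ccabdcac"
Checking substrings for palindromes:
  [5:8] "cac" (len 3) => palindrome
  [0:2] "cc" (len 2) => palindrome
Longest palindromic substring: "cac" with length 3

3


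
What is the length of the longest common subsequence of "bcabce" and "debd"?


LCS of "bcabce" and "debd"
DP table:
           d    e    b    d
      0    0    0    0    0
  b   0    0    0    1    1
  c   0    0    0    1    1
  a   0    0    0    1    1
  b   0    0    0    1    1
  c   0    0    0    1    1
  e   0    0    1    1    1
LCS length = dp[6][4] = 1

1


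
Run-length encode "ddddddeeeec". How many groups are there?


Input: ddddddeeeec
Scanning for consecutive runs:
  Group 1: 'd' x 6 (positions 0-5)
  Group 2: 'e' x 4 (positions 6-9)
  Group 3: 'c' x 1 (positions 10-10)
Total groups: 3

3


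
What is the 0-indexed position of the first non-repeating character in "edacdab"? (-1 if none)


Input: edacdab
Character frequencies:
  'a': 2
  'b': 1
  'c': 1
  'd': 2
  'e': 1
Scanning left to right for freq == 1:
  Position 0 ('e'): unique! => answer = 0

0


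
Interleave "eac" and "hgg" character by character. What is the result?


Interleaving "eac" and "hgg":
  Position 0: 'e' from first, 'h' from second => "eh"
  Position 1: 'a' from first, 'g' from second => "ag"
  Position 2: 'c' from first, 'g' from second => "cg"
Result: ehagcg

ehagcg


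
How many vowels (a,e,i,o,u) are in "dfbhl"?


Input: dfbhl
Checking each character:
  'd' at position 0: consonant
  'f' at position 1: consonant
  'b' at position 2: consonant
  'h' at position 3: consonant
  'l' at position 4: consonant
Total vowels: 0

0


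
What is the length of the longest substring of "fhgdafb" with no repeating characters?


Input: "fhgdafb"
Sliding window (track last position of each char):
  Position 0 ('f'): window [0,0] length 1 -- new best
  Position 1 ('h'): window [0,1] length 2 -- new best
  Position 2 ('g'): window [0,2] length 3 -- new best
  Position 3 ('d'): window [0,3] length 4 -- new best
  Position 4 ('a'): window [0,4] length 5 -- new best
  Position 5 ('f'): repeat (last at 0), move window start to 1
  Position 5 ('f'): window [1,5] length 5
  Position 6 ('b'): window [1,6] length 6 -- new best
Longest substring with no repeats: "hgdafb" with length 6

6


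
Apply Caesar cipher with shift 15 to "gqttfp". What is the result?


Caesar cipher: shift "gqttfp" by 15
  'g' (pos 6) + 15 = pos 21 = 'v'
  'q' (pos 16) + 15 = pos 5 = 'f'
  't' (pos 19) + 15 = pos 8 = 'i'
  't' (pos 19) + 15 = pos 8 = 'i'
  'f' (pos 5) + 15 = pos 20 = 'u'
  'p' (pos 15) + 15 = pos 4 = 'e'
Result: vfiiue

vfiiue


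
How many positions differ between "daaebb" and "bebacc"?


Comparing "daaebb" and "bebacc" position by position:
  Position 0: 'd' vs 'b' => DIFFER
  Position 1: 'a' vs 'e' => DIFFER
  Position 2: 'a' vs 'b' => DIFFER
  Position 3: 'e' vs 'a' => DIFFER
  Position 4: 'b' vs 'c' => DIFFER
  Position 5: 'b' vs 'c' => DIFFER
Positions that differ: 6

6


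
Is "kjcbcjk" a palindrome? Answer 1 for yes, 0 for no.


Input: kjcbcjk
Reversed: kjcbcjk
  Compare pos 0 ('k') with pos 6 ('k'): match
  Compare pos 1 ('j') with pos 5 ('j'): match
  Compare pos 2 ('c') with pos 4 ('c'): match
Result: palindrome

1


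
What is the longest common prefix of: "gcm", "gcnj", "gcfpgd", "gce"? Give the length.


Words: gcm, gcnj, gcfpgd, gce
  Position 0: all 'g' => match
  Position 1: all 'c' => match
  Position 2: ('m', 'n', 'f', 'e') => mismatch, stop
LCP = "gc" (length 2)

2


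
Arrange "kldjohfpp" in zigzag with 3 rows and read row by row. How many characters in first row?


Zigzag "kldjohfpp" into 3 rows:
Placing characters:
  'k' => row 0
  'l' => row 1
  'd' => row 2
  'j' => row 1
  'o' => row 0
  'h' => row 1
  'f' => row 2
  'p' => row 1
  'p' => row 0
Rows:
  Row 0: "kop"
  Row 1: "ljhp"
  Row 2: "df"
First row length: 3

3


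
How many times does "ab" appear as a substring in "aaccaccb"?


Searching for "ab" in "aaccaccb"
Scanning each position:
  Position 0: "aa" => no
  Position 1: "ac" => no
  Position 2: "cc" => no
  Position 3: "ca" => no
  Position 4: "ac" => no
  Position 5: "cc" => no
  Position 6: "cb" => no
Total occurrences: 0

0


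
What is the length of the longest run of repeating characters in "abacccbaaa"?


Input: "abacccbaaa"
Scanning for longest run:
  Position 1 ('b'): new char, reset run to 1
  Position 2 ('a'): new char, reset run to 1
  Position 3 ('c'): new char, reset run to 1
  Position 4 ('c'): continues run of 'c', length=2
  Position 5 ('c'): continues run of 'c', length=3
  Position 6 ('b'): new char, reset run to 1
  Position 7 ('a'): new char, reset run to 1
  Position 8 ('a'): continues run of 'a', length=2
  Position 9 ('a'): continues run of 'a', length=3
Longest run: 'c' with length 3

3


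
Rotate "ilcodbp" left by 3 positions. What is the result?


Input: "ilcodbp", rotate left by 3
First 3 characters: "ilc"
Remaining characters: "odbp"
Concatenate remaining + first: "odbp" + "ilc" = "odbpilc"

odbpilc


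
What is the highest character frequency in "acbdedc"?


Input: acbdedc
Character counts:
  'a': 1
  'b': 1
  'c': 2
  'd': 2
  'e': 1
Maximum frequency: 2

2


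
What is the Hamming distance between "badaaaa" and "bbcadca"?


Comparing "badaaaa" and "bbcadca" position by position:
  Position 0: 'b' vs 'b' => same
  Position 1: 'a' vs 'b' => differ
  Position 2: 'd' vs 'c' => differ
  Position 3: 'a' vs 'a' => same
  Position 4: 'a' vs 'd' => differ
  Position 5: 'a' vs 'c' => differ
  Position 6: 'a' vs 'a' => same
Total differences (Hamming distance): 4

4


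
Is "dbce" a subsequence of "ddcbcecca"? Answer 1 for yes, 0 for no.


Check if "dbce" is a subsequence of "ddcbcecca"
Greedy scan:
  Position 0 ('d'): matches sub[0] = 'd'
  Position 1 ('d'): no match needed
  Position 2 ('c'): no match needed
  Position 3 ('b'): matches sub[1] = 'b'
  Position 4 ('c'): matches sub[2] = 'c'
  Position 5 ('e'): matches sub[3] = 'e'
  Position 6 ('c'): no match needed
  Position 7 ('c'): no match needed
  Position 8 ('a'): no match needed
All 4 characters matched => is a subsequence

1


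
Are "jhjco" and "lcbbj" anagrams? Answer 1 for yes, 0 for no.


Strings: "jhjco", "lcbbj"
Sorted first:  chjjo
Sorted second: bbcjl
Differ at position 0: 'c' vs 'b' => not anagrams

0


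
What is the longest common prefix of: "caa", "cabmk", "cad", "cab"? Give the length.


Words: caa, cabmk, cad, cab
  Position 0: all 'c' => match
  Position 1: all 'a' => match
  Position 2: ('a', 'b', 'd', 'b') => mismatch, stop
LCP = "ca" (length 2)

2


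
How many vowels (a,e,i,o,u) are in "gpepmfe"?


Input: gpepmfe
Checking each character:
  'g' at position 0: consonant
  'p' at position 1: consonant
  'e' at position 2: vowel (running total: 1)
  'p' at position 3: consonant
  'm' at position 4: consonant
  'f' at position 5: consonant
  'e' at position 6: vowel (running total: 2)
Total vowels: 2

2


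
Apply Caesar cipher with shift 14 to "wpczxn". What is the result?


Caesar cipher: shift "wpczxn" by 14
  'w' (pos 22) + 14 = pos 10 = 'k'
  'p' (pos 15) + 14 = pos 3 = 'd'
  'c' (pos 2) + 14 = pos 16 = 'q'
  'z' (pos 25) + 14 = pos 13 = 'n'
  'x' (pos 23) + 14 = pos 11 = 'l'
  'n' (pos 13) + 14 = pos 1 = 'b'
Result: kdqnlb

kdqnlb


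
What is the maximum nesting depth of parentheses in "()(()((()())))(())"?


Input: "()(()((()())))(())"
Tracking depth:
  Position 0 '(': depth becomes 1
  Position 1 ')': depth becomes 0
  Position 2 '(': depth becomes 1
  Position 3 '(': depth becomes 2
  Position 4 ')': depth becomes 1
  Position 5 '(': depth becomes 2
  Position 6 '(': depth becomes 3
  Position 7 '(': depth becomes 4
  Position 8 ')': depth becomes 3
  Position 9 '(': depth becomes 4
  Position 10 ')': depth becomes 3
  Position 11 ')': depth becomes 2
  Position 12 ')': depth becomes 1
  Position 13 ')': depth becomes 0
  Position 14 '(': depth becomes 1
  Position 15 '(': depth becomes 2
  Position 16 ')': depth becomes 1
  Position 17 ')': depth becomes 0
Maximum depth reached: 4

4


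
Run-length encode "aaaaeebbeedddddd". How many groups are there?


Input: aaaaeebbeedddddd
Scanning for consecutive runs:
  Group 1: 'a' x 4 (positions 0-3)
  Group 2: 'e' x 2 (positions 4-5)
  Group 3: 'b' x 2 (positions 6-7)
  Group 4: 'e' x 2 (positions 8-9)
  Group 5: 'd' x 6 (positions 10-15)
Total groups: 5

5


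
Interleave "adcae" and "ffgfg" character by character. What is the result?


Interleaving "adcae" and "ffgfg":
  Position 0: 'a' from first, 'f' from second => "af"
  Position 1: 'd' from first, 'f' from second => "df"
  Position 2: 'c' from first, 'g' from second => "cg"
  Position 3: 'a' from first, 'f' from second => "af"
  Position 4: 'e' from first, 'g' from second => "eg"
Result: afdfcgafeg

afdfcgafeg


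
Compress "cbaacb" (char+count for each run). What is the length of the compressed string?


Input: cbaacb
Runs:
  'c' x 1 => "c1"
  'b' x 1 => "b1"
  'a' x 2 => "a2"
  'c' x 1 => "c1"
  'b' x 1 => "b1"
Compressed: "c1b1a2c1b1"
Compressed length: 10

10


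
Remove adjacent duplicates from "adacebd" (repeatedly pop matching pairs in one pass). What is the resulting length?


Input: adacebd
Stack-based adjacent duplicate removal:
  Read 'a': push. Stack: a
  Read 'd': push. Stack: ad
  Read 'a': push. Stack: ada
  Read 'c': push. Stack: adac
  Read 'e': push. Stack: adace
  Read 'b': push. Stack: adaceb
  Read 'd': push. Stack: adacebd
Final stack: "adacebd" (length 7)

7


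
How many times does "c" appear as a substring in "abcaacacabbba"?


Searching for "c" in "abcaacacabbba"
Scanning each position:
  Position 0: "a" => no
  Position 1: "b" => no
  Position 2: "c" => MATCH
  Position 3: "a" => no
  Position 4: "a" => no
  Position 5: "c" => MATCH
  Position 6: "a" => no
  Position 7: "c" => MATCH
  Position 8: "a" => no
  Position 9: "b" => no
  Position 10: "b" => no
  Position 11: "b" => no
  Position 12: "a" => no
Total occurrences: 3

3


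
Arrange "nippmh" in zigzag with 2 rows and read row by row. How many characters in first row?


Zigzag "nippmh" into 2 rows:
Placing characters:
  'n' => row 0
  'i' => row 1
  'p' => row 0
  'p' => row 1
  'm' => row 0
  'h' => row 1
Rows:
  Row 0: "npm"
  Row 1: "iph"
First row length: 3

3


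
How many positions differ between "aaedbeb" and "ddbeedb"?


Comparing "aaedbeb" and "ddbeedb" position by position:
  Position 0: 'a' vs 'd' => DIFFER
  Position 1: 'a' vs 'd' => DIFFER
  Position 2: 'e' vs 'b' => DIFFER
  Position 3: 'd' vs 'e' => DIFFER
  Position 4: 'b' vs 'e' => DIFFER
  Position 5: 'e' vs 'd' => DIFFER
  Position 6: 'b' vs 'b' => same
Positions that differ: 6

6


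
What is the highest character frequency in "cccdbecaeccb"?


Input: cccdbecaeccb
Character counts:
  'a': 1
  'b': 2
  'c': 6
  'd': 1
  'e': 2
Maximum frequency: 6

6


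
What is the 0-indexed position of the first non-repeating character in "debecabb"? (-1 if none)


Input: debecabb
Character frequencies:
  'a': 1
  'b': 3
  'c': 1
  'd': 1
  'e': 2
Scanning left to right for freq == 1:
  Position 0 ('d'): unique! => answer = 0

0


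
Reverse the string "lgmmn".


Input: lgmmn
Reading characters right to left:
  Position 4: 'n'
  Position 3: 'm'
  Position 2: 'm'
  Position 1: 'g'
  Position 0: 'l'
Reversed: nmmgl

nmmgl


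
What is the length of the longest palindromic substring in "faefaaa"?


Input: "faefaaa"
Checking substrings for palindromes:
  [4:7] "aaa" (len 3) => palindrome
  [4:6] "aa" (len 2) => palindrome
  [5:7] "aa" (len 2) => palindrome
Longest palindromic substring: "aaa" with length 3

3


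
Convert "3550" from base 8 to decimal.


Input: "3550" in base 8
Positional expansion:
  Digit '3' (value 3) x 8^3 = 1536
  Digit '5' (value 5) x 8^2 = 320
  Digit '5' (value 5) x 8^1 = 40
  Digit '0' (value 0) x 8^0 = 0
Sum = 1896

1896


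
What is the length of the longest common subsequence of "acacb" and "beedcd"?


LCS of "acacb" and "beedcd"
DP table:
           b    e    e    d    c    d
      0    0    0    0    0    0    0
  a   0    0    0    0    0    0    0
  c   0    0    0    0    0    1    1
  a   0    0    0    0    0    1    1
  c   0    0    0    0    0    1    1
  b   0    1    1    1    1    1    1
LCS length = dp[5][6] = 1

1


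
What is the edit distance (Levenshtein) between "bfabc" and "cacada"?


Computing edit distance: "bfabc" -> "cacada"
DP table:
           c    a    c    a    d    a
      0    1    2    3    4    5    6
  b   1    1    2    3    4    5    6
  f   2    2    2    3    4    5    6
  a   3    3    2    3    3    4    5
  b   4    4    3    3    4    4    5
  c   5    4    4    3    4    5    5
Edit distance = dp[5][6] = 5

5


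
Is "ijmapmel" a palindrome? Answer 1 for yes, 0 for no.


Input: ijmapmel
Reversed: lempamji
  Compare pos 0 ('i') with pos 7 ('l'): MISMATCH
  Compare pos 1 ('j') with pos 6 ('e'): MISMATCH
  Compare pos 2 ('m') with pos 5 ('m'): match
  Compare pos 3 ('a') with pos 4 ('p'): MISMATCH
Result: not a palindrome

0


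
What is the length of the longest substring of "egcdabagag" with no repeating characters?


Input: "egcdabagag"
Sliding window (track last position of each char):
  Position 0 ('e'): window [0,0] length 1 -- new best
  Position 1 ('g'): window [0,1] length 2 -- new best
  Position 2 ('c'): window [0,2] length 3 -- new best
  Position 3 ('d'): window [0,3] length 4 -- new best
  Position 4 ('a'): window [0,4] length 5 -- new best
  Position 5 ('b'): window [0,5] length 6 -- new best
  Position 6 ('a'): repeat (last at 4), move window start to 5
  Position 6 ('a'): window [5,6] length 2
  Position 7 ('g'): window [5,7] length 3
  Position 8 ('a'): repeat (last at 6), move window start to 7
  Position 8 ('a'): window [7,8] length 2
  Position 9 ('g'): repeat (last at 7), move window start to 8
  Position 9 ('g'): window [8,9] length 2
Longest substring with no repeats: "egcdab" with length 6

6


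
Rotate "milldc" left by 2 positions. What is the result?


Input: "milldc", rotate left by 2
First 2 characters: "mi"
Remaining characters: "lldc"
Concatenate remaining + first: "lldc" + "mi" = "lldcmi"

lldcmi


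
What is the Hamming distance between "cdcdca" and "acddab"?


Comparing "cdcdca" and "acddab" position by position:
  Position 0: 'c' vs 'a' => differ
  Position 1: 'd' vs 'c' => differ
  Position 2: 'c' vs 'd' => differ
  Position 3: 'd' vs 'd' => same
  Position 4: 'c' vs 'a' => differ
  Position 5: 'a' vs 'b' => differ
Total differences (Hamming distance): 5

5


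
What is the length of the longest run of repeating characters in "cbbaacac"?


Input: "cbbaacac"
Scanning for longest run:
  Position 1 ('b'): new char, reset run to 1
  Position 2 ('b'): continues run of 'b', length=2
  Position 3 ('a'): new char, reset run to 1
  Position 4 ('a'): continues run of 'a', length=2
  Position 5 ('c'): new char, reset run to 1
  Position 6 ('a'): new char, reset run to 1
  Position 7 ('c'): new char, reset run to 1
Longest run: 'b' with length 2

2


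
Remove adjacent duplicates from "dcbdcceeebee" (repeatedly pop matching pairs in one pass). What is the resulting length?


Input: dcbdcceeebee
Stack-based adjacent duplicate removal:
  Read 'd': push. Stack: d
  Read 'c': push. Stack: dc
  Read 'b': push. Stack: dcb
  Read 'd': push. Stack: dcbd
  Read 'c': push. Stack: dcbdc
  Read 'c': matches stack top 'c' => pop. Stack: dcbd
  Read 'e': push. Stack: dcbde
  Read 'e': matches stack top 'e' => pop. Stack: dcbd
  Read 'e': push. Stack: dcbde
  Read 'b': push. Stack: dcbdeb
  Read 'e': push. Stack: dcbdebe
  Read 'e': matches stack top 'e' => pop. Stack: dcbdeb
Final stack: "dcbdeb" (length 6)

6


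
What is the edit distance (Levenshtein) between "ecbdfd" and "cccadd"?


Computing edit distance: "ecbdfd" -> "cccadd"
DP table:
           c    c    c    a    d    d
      0    1    2    3    4    5    6
  e   1    1    2    3    4    5    6
  c   2    1    1    2    3    4    5
  b   3    2    2    2    3    4    5
  d   4    3    3    3    3    3    4
  f   5    4    4    4    4    4    4
  d   6    5    5    5    5    4    4
Edit distance = dp[6][6] = 4

4


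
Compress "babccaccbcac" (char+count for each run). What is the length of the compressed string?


Input: babccaccbcac
Runs:
  'b' x 1 => "b1"
  'a' x 1 => "a1"
  'b' x 1 => "b1"
  'c' x 2 => "c2"
  'a' x 1 => "a1"
  'c' x 2 => "c2"
  'b' x 1 => "b1"
  'c' x 1 => "c1"
  'a' x 1 => "a1"
  'c' x 1 => "c1"
Compressed: "b1a1b1c2a1c2b1c1a1c1"
Compressed length: 20

20


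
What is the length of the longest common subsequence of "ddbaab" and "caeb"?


LCS of "ddbaab" and "caeb"
DP table:
           c    a    e    b
      0    0    0    0    0
  d   0    0    0    0    0
  d   0    0    0    0    0
  b   0    0    0    0    1
  a   0    0    1    1    1
  a   0    0    1    1    1
  b   0    0    1    1    2
LCS length = dp[6][4] = 2

2


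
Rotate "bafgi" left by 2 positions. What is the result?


Input: "bafgi", rotate left by 2
First 2 characters: "ba"
Remaining characters: "fgi"
Concatenate remaining + first: "fgi" + "ba" = "fgiba"

fgiba


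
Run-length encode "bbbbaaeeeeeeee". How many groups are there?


Input: bbbbaaeeeeeeee
Scanning for consecutive runs:
  Group 1: 'b' x 4 (positions 0-3)
  Group 2: 'a' x 2 (positions 4-5)
  Group 3: 'e' x 8 (positions 6-13)
Total groups: 3

3
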